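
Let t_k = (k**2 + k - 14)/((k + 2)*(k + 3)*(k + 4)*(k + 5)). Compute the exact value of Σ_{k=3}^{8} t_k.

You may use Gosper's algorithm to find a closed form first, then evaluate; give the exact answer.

Σ = 433/30030

Compute t_(k+1)/t_k: get (k + 2)*(k + (k + 1)**2 - 13)/((k + 6)*(k**2 + k - 14)).
Factor: A=k + 2; B=k + 6; C=k**2 + k - 14.
Need (k + 2)·f(k+1) − (k + 5)·f(k) = k**2 + k - 14.
Bound: deg f ≤ 3.
Solving with deg f ≤ 3: f(k) = -k*(k**2 + 21*k + 62)/12.
Get s_k = R·t_k = k*(-k**2 - 21*k - 62)/(12*(k + 2)*(k + 3)*(k + 4)) with R(k) = B(k−1)f(k)/C(k) = -k*(k + 5)*(k**2 + 21*k + 62)/(12*(k**2 + k - 14)).
Δs = (k**2 + k - 14)/(k**4 + 14*k**3 + 71*k**2 + 154*k + 120), as required.
Σ_(k=3)^(8) t_k = s_(9) − s_(3) = -83/572 − (-67/420) = 433/30030.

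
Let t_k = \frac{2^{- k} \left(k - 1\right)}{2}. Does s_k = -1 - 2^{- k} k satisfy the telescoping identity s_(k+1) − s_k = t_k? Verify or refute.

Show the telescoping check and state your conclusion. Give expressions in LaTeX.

s_(k+1) = -1 - (k + 1)/(2*2**k)
s_(k+1) − s_k = (k - 1)/(2*2**k)
(s_(k+1) − s_k) − t_k = 0

Valid — Δs_k = t_k.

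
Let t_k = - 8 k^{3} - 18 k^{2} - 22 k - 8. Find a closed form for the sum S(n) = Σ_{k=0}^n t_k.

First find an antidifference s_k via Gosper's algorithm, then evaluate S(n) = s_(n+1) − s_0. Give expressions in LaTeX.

S(n) = - 2 n^{4} - 10 n^{3} - 22 n^{2} - 22 n - 8

The ratio is (4*k**3 + 21*k**2 + 41*k + 28)/(4*k**3 + 9*k**2 + 11*k + 4).
Take A(k)=1, B(k)=1, C(k)=k**3 + 9*k**2/4 + 11*k/4 + 1.
f must satisfy (1)·f(k+1) − (1)·f(k) = k**3 + 9*k**2/4 + 11*k/4 + 1.
deg f ≤ 4 (via 0,0,3).
Solving with deg f ≤ 4: f(k) = k**2*(k**2 + k + 2)/4.
R(k) = B(k−1)·f(k)/C(k) = k**2*(k**2 + k + 2)/(4*k**3 + 9*k**2 + 11*k + 4); s_k = R·t_k = 2*k**2*(-k**2 - k - 2).
Δs = -8*k**3 - 18*k**2 - 22*k - 8, as required.
Evaluate: s_(n+1) = -2*n**4 - 10*n**3 - 22*n**2 - 22*n - 8; subtract s_(0) = 0 ⇒ S(n) = -2*n**4 - 10*n**3 - 22*n**2 - 22*n - 8.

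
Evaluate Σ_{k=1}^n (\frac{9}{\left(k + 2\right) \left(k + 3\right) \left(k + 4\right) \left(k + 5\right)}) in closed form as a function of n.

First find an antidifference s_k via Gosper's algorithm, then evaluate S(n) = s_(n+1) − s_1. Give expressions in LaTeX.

S(n) = \frac{n \left(n^{2} + 12 n + 47\right)}{20 \left(n^{3} + 12 n^{2} + 47 n + 60\right)}

Ratio r(k) = (k + 2)/(k + 6).
Factor: A=k + 2; B=k + 6; C=1.
Key eq: (k + 2)·f(k+1) = (k + 5)·f(k) + (1).
deg f ≤ 3 (via 1,1,0).
Match coefficients ⇒ f(k) = k*(k**2 + 9*k + 26)/72.
Get s_k = R·t_k = k*(k**2 + 9*k + 26)/(8*(k + 2)*(k + 3)*(k + 4)) with R(k) = B(k−1)f(k)/C(k) = k*(k + 5)*(k**2 + 9*k + 26)/72.
Check: Δs_k = 9/(k**4 + 14*k**3 + 71*k**2 + 154*k + 120). ✓
s_(n+1) = (n**3 + 12*n**2 + 47*n + 36)/(8*(n**3 + 12*n**2 + 47*n + 60)) and s_(1) = 3/40, so S(n) = n*(n**2 + 12*n + 47)/(20*(n**3 + 12*n**2 + 47*n + 60)).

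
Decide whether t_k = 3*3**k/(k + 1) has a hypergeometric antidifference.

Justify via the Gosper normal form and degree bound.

No — negative degree bound, so no certificate f.

t_(k+1)/t_k = 3*(k + 1)/(k + 2).
A = 3*k + 3, B = k + 2, C = 1.
Need (3*k + 3)·f(k+1) − (k + 1)·f(k) = 1.
From deg A=1, deg B=1, deg C=0: d=-1.
Bound -1 < 0, so the key equation has no polynomial solution.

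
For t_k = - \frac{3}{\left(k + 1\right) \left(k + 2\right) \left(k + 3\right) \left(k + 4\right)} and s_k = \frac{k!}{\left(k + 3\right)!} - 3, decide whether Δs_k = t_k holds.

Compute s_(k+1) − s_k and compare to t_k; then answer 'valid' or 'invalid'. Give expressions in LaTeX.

Valid — Δs_k = t_k.

s_(k+1) = factorial(k + 1)/factorial(k + 4) - 3
s_(k+1) − s_k = -3/((k + 1)*(k + 2)*(k + 3)*(k + 4))
(s_(k+1) − s_k) − t_k = 0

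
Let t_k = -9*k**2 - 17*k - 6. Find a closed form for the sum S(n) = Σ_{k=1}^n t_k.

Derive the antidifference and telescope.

r(k) = (9*k**2 + 35*k + 32)/(9*k**2 + 17*k + 6) after simplifying.
So A=1 and B=1, with C=k**2 + 17*k/9 + 2/3.
f must satisfy (1)·f(k+1) − (1)·f(k) = k**2 + 17*k/9 + 2/3.
Bound: deg f ≤ 3.
Solving with deg f ≤ 3: f(k) = k*(3*k**2 + 4*k - 1)/9.
R(k) = B(k−1)·f(k)/C(k) = k*(3*k**2 + 4*k - 1)/(9*k**2 + 17*k + 6); s_k = R·t_k = k*(-3*k**2 - 4*k + 1).
Verify: -9*k**2 - 17*k - 6 matches t_k.
Telescope: S(n) = s_(n+1) − s_(1) = -3*n**3 - 13*n**2 - 16*n - 6 − (-6) = n*(-3*n**2 - 13*n - 16).

S(n) = n*(-3*n**2 - 13*n - 16)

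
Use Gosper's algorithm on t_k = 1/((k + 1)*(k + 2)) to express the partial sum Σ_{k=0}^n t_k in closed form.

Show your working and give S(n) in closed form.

Compute t_(k+1)/t_k: get (k + 1)/(k + 3).
Gosper form: A/B · C(k+1)/C(k) with A=k + 1, B=k + 3, C=1.
Solve (k + 1)·f(k+1) − (k + 2)·f(k) = 1.
d = 1 from the (1,1,0) case.
A polynomial solution: f(k) = k.
Then R = B(k−1)f/C = k*(k + 2), so s_k = R(k)·t_k = k/(k + 1).
Δs = 1/(k**2 + 3*k + 2), as required.
Σ_(k=0)^n t_k = s_(n+1) − s_(0) = ((n + 1)/(n + 2)) − (0), i.e. (n + 1)/(n + 2).

S(n) = (n + 1)/(n + 2)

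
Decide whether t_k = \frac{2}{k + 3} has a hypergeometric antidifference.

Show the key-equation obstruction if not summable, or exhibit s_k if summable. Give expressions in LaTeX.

Compute t_(k+1)/t_k: get (k + 3)/(k + 4).
Normal form (A,B,C) = (k + 3, k + 4, 1).
Key eq: (k + 3)·f(k+1) = (k + 3)·f(k) + (1).
d = 0 from the (1,1,0) case.
Write f(k) = c0. Then LHS − RHS = -1, requiring -1 = 0: contradictory. No certificate.

No — t_k has no hypergeometric antidifference.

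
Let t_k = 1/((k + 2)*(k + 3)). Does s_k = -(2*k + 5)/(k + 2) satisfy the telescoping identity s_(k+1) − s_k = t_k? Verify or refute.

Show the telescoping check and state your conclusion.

Valid — Δs_k = t_k.

s_(k+1) = (-2*k - 7)/(k + 3)
s_(k+1) − s_k = 1/(k**2 + 5*k + 6)
(s_(k+1) − s_k) − t_k = 0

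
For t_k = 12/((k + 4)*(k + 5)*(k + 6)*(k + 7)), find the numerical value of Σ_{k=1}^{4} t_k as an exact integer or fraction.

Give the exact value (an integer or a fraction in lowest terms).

Compute t_(k+1)/t_k: get (k + 4)/(k + 8).
Gosper form: A/B · C(k+1)/C(k) with A=k + 4, B=k + 8, C=1.
f must satisfy (k + 4)·f(k+1) − (k + 7)·f(k) = 1.
Bound: deg f ≤ 3.
Match coefficients ⇒ f(k) = k*(k**2 + 15*k + 74)/360.
Then R = B(k−1)f/C = k*(k + 7)*(k**2 + 15*k + 74)/360, so s_k = R(k)·t_k = k*(k**2 + 15*k + 74)/(30*(k + 4)*(k + 5)*(k + 6)).
s_(k+1) − s_k = 12/(k**4 + 22*k**3 + 179*k**2 + 638*k + 840) = t_k.
Σ_(k=1)^(4) t_k = s_(5) − s_(1) = 29/990 − (1/70) = 52/3465.

Σ = 52/3465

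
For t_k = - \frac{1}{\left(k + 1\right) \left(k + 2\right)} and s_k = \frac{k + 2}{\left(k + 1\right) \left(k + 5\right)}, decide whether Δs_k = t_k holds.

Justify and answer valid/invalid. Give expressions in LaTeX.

Invalid: residual \frac{3 \left(2 k + 7\right)}{k^{4} + 14 k^{3} + 65 k^{2} + 112 k + 60} ≠ 0.

s_(k+1) = (k + 3)/((k + 2)*(k + 6))
s_(k+1) − s_k = (-k**2 - 5*k - 9)/(k**4 + 14*k**3 + 65*k**2 + 112*k + 60)
(s_(k+1) − s_k) − t_k = 3*(2*k + 7)/(k**4 + 14*k**3 + 65*k**2 + 112*k + 60)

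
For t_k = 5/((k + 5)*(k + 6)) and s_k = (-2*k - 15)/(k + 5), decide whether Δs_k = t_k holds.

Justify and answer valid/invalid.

s_(k+1) = (-2*k - 17)/(k + 6)
s_(k+1) − s_k = 5/(k**2 + 11*k + 30)
(s_(k+1) − s_k) − t_k = 0

valid (s_(k+1) − s_k reduces to t_k)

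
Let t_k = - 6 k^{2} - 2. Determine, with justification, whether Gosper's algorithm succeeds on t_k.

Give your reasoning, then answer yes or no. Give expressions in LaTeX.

Yes. s_k = k \left(- 2 k^{2} + 3 k - 3\right).

r(k) = (3*(k + 1)**2 + 1)/(3*k**2 + 1) after simplifying.
So A=1 and B=1, with C=k**2 + 1/3.
Set up (1)·f(k+1) − (1)·f(k) − (k**2 + 1/3) = 0.
d = 3 from the (0,0,2) case.
Solving with deg f ≤ 3: f(k) = k*(2*k**2 - 3*k + 3)/6.
So s_k = (B(k−1)f/C)·t_k = (k*(2*k**2 - 3*k + 3)/(2*(3*k**2 + 1)))·t_k = k*(-2*k**2 + 3*k - 3).
Check: Δs_k = -6*k**2 - 2. ✓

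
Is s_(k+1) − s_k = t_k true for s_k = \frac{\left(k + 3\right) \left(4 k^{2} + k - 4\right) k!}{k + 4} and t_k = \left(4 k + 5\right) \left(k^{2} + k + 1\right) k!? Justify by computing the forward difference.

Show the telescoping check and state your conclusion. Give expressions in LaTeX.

Invalid: residual - \frac{\left(4 k^{4} + 25 k^{3} + 41 k^{2} + 40 k + 24\right) k!}{\left(k + 4\right) \left(k + 5\right)} ≠ 0.

s_(k+1) = (k + 4)*(4*k**2 + 9*k + 1)*factorial(k + 1)/(k + 5)
s_(k+1) − s_k = (4*k**5 + 41*k**4 + 145*k**3 + 225*k**2 + 185*k + 76)*factorial(k)/((k + 4)*(k + 5))
(s_(k+1) − s_k) − t_k = -(4*k**4 + 25*k**3 + 41*k**2 + 40*k + 24)*factorial(k)/((k + 4)*(k + 5))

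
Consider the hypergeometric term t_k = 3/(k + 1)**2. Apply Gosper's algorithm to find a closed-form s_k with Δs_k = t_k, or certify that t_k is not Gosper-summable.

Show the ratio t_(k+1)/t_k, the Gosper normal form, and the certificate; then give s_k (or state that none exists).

Compute t_(k+1)/t_k: get (k + 1)**2/(k + 2)**2.
A = k**2 + 2*k + 1, B = k**2 + 4*k + 4, C = 1.
Key eq: (k**2 + 2*k + 1)·f(k+1) = (k**2 + 2*k + 1)·f(k) + (1).
d = 0 from the (2,2,0) case.
Put f(k) = c0: A·f(k+1) − B(k−1)·f(k) − C = -1; need -1 = 0 — inconsistent ⇒ no f, not summable.

none (Gosper's algorithm certifies no s_k)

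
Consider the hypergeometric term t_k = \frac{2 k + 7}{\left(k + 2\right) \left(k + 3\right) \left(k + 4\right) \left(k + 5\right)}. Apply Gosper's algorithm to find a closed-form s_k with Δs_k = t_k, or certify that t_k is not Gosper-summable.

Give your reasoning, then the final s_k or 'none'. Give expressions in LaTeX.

Step 1: r(k) = (k + 2)*(2*k + 9)/((k + 6)*(2*k + 7)).
Take A(k)=k + 2, B(k)=k + 6, C(k)=k + 7/2.
f must satisfy (k + 2)·f(k+1) − (k + 5)·f(k) = k + 7/2.
d = 3 from the (1,1,1) case.
Match coefficients ⇒ f(k) = k*(k + 3)*(k + 6)/16.
Certificate R = B(k−1)f/C = k*(k + 3)*(k + 5)*(k + 6)/(8*(2*k + 7)) gives s_k = k*(k + 6)/(8*(k**2 + 6*k + 8)).
s_(k+1) − s_k = (2*k + 7)/(k**4 + 14*k**3 + 71*k**2 + 154*k + 120) = t_k.

s_k = \frac{k \left(k + 6\right)}{8 \left(k^{2} + 6 k + 8\right)}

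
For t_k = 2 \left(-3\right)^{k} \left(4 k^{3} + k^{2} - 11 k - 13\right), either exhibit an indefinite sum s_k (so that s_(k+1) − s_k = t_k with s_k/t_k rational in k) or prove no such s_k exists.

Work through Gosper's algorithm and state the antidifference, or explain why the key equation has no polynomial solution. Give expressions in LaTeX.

t_(k+1)/t_k = 3*(-4*k**3 - 13*k**2 - 3*k + 19)/(4*k**3 + k**2 - 11*k - 13).
Normal form (A,B,C) = (-3, 1, k**3 + k**2/4 - 11*k/4 - 13/4).
Key eq: (-3)·f(k+1) = (1)·f(k) + (k**3 + k**2/4 - 11*k/4 - 13/4).
Degrees (0,0,3) ⇒ d ≤ 3.
Solving with deg f ≤ 3: f(k) = -(k**3 - 2*k**2 - 2*k - 1)/4.
So s_k = (B(k−1)f/C)·t_k = (-(k**3 - 2*k**2 - 2*k - 1)/(4*k**3 + k**2 - 11*k - 13))·t_k = 2*(-3)**k*(-k**3 + 2*k**2 + 2*k + 1).
s_(k+1) − s_k = 2*(-3)**k*(4*k**3 + k**2 - 11*k - 13) = t_k.

s_k = 2 \left(-3\right)^{k} \left(- k^{3} + 2 k^{2} + 2 k + 1\right)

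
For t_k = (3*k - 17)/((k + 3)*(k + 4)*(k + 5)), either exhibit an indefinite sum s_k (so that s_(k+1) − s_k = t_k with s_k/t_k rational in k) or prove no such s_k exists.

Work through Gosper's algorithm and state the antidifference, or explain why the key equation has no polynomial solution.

s_k = k*(-k - 16)/(3*(k + 3)*(k + 4))

Step 1: r(k) = (k + 3)*(3*k - 14)/((k + 6)*(3*k - 17)).
Normal form (A,B,C) = (k + 3, k + 6, k - 17/3).
Set up (k + 3)·f(k+1) − (k + 5)·f(k) − (k - 17/3) = 0.
From deg A=1, deg B=1, deg C=1: d=2.
A polynomial solution: f(k) = -k*(k + 16)/9.
R(k) = B(k−1)·f(k)/C(k) = -k*(k + 5)*(k + 16)/(3*(3*k - 17)); s_k = R·t_k = k*(-k - 16)/(3*(k + 3)*(k + 4)).
Check: Δs_k = (3*k - 17)/(k**3 + 12*k**2 + 47*k + 60). ✓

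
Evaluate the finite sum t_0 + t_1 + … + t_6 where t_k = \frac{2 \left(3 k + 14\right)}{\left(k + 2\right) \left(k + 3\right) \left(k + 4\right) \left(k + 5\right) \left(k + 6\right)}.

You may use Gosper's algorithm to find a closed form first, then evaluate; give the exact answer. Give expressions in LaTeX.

The ratio is (k + 2)*(3*k + 17)/((k + 7)*(3*k + 14)).
Factor: A=k + 2; B=k + 7; C=k + 14/3.
Key eq: (k + 2)·f(k+1) = (k + 6)·f(k) + (k + 14/3).
d = 4 from the (1,1,1) case.
A polynomial solution: f(k) = k*(k + 4)*(k**2 + 10*k + 31)/90.
So s_k = (B(k−1)f/C)·t_k = (k*(k + 4)*(k + 6)*(k**2 + 10*k + 31)/(30*(3*k + 14)))·t_k = k*(k**2 + 10*k + 31)/(15*(k**3 + 10*k**2 + 31*k + 30)).
s_(k+1) − s_k = 2*(3*k + 14)/(k**5 + 20*k**4 + 155*k**3 + 580*k**2 + 1044*k + 720) = t_k.
Σ_(k=0)^(6) t_k = s_(7) − s_(0) = 7/108 − (0) = 7/108.

Σ = 7/108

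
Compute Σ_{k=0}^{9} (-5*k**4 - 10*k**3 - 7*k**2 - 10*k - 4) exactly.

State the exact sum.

Σ = -99400

t_(k+1)/t_k = (5*k**4 + 30*k**3 + 67*k**2 + 74*k + 36)/(5*k**4 + 10*k**3 + 7*k**2 + 10*k + 4).
So A=1 and B=1, with C=k**4 + 2*k**3 + 7*k**2/5 + 2*k + 4/5.
f must satisfy (1)·f(k+1) − (1)·f(k) = k**4 + 2*k**3 + 7*k**2/5 + 2*k + 4/5.
d = 5 from the (0,0,4) case.
Coefficient equations give f(k) = k**2*(k**3 - k + 4)/5.
Certificate R = B(k−1)f/C = k**2*(k**3 - k + 4)/(5*k**4 + 10*k**3 + 7*k**2 + 10*k + 4) gives s_k = k**2*(-k**3 + k - 4).
Δs = -5*k**4 - 10*k**3 - 7*k**2 - 10*k - 4, as required.
Evaluate s at k=10 and k=0: -99400 and 0; difference -99400.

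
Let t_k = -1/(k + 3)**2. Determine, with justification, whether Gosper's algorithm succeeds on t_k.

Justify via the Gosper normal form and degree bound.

Compute t_(k+1)/t_k: get (k + 3)**2/(k + 4)**2.
A = k**2 + 6*k + 9, B = k**2 + 8*k + 16, C = 1.
Set up (k**2 + 6*k + 9)·f(k+1) − (k**2 + 6*k + 9)·f(k) − (1) = 0.
Degrees (2,2,0) ⇒ d ≤ 0.
f = c0 ⇒ A·f(k+1) − B(k−1)·f(k) − C = -1. The system {-1 = 0} is inconsistent; no antidifference.

No — t_k has no hypergeometric antidifference.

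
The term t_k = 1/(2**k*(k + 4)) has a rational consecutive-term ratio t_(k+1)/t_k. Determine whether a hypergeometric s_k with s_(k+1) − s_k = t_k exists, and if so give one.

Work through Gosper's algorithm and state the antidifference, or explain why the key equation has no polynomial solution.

not Gosper-summable; s_k does not exist

Ratio r(k) = (k + 4)/(2*(k + 5)).
A = k/2 + 2, B = k + 5, C = 1.
Need (k/2 + 2)·f(k+1) − (k + 4)·f(k) = 1.
Bound: deg f ≤ -1.
deg f ≤ -1 is impossible — no certificate.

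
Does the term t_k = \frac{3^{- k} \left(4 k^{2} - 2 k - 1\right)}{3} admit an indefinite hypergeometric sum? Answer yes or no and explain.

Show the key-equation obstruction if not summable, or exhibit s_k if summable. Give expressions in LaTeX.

The ratio is (4*k**2 + 6*k + 1)/(3*(4*k**2 - 2*k - 1)).
A = 1/3, B = 1, C = k**2 - k/2 - 1/4.
f must satisfy (1/3)·f(k+1) − (1)·f(k) = k**2 - k/2 - 1/4.
From deg A=0, deg B=0, deg C=2: d=2.
Match coefficients ⇒ f(k) = -3*(2*k**2 + k + 1)/4.
Certificate R = B(k−1)f/C = -3*(2*k**2 + k + 1)/(4*k**2 - 2*k - 1) gives s_k = (-2*k**2 - k - 1)/3**k.
Δs = (4*k**2 - 2*k - 1)/(3*3**k), as required.

Yes. s_k = 3^{- k} \left(- 2 k^{2} - k - 1\right).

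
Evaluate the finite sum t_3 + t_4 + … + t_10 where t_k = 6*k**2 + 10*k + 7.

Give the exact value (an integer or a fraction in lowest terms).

The ratio is (6*k**2 + 22*k + 23)/(6*k**2 + 10*k + 7).
Gosper form: A/B · C(k+1)/C(k) with A=1, B=1, C=k**2 + 5*k/3 + 7/6.
Key eq: (1)·f(k+1) = (1)·f(k) + (k**2 + 5*k/3 + 7/6).
From deg A=0, deg B=0, deg C=2: d=3.
Match coefficients ⇒ f(k) = k*(2*k**2 + 2*k + 3)/6.
Get s_k = R·t_k = k*(2*k**2 + 2*k + 3) with R(k) = B(k−1)f(k)/C(k) = k*(2*k**2 + 2*k + 3)/(6*k**2 + 10*k + 7).
Verify: 6*k**2 + 10*k + 7 matches t_k.
Σ_(k=3)^(10) t_k = s_(11) − s_(3) = 2937 − (81) = 2856.

Σ = 2856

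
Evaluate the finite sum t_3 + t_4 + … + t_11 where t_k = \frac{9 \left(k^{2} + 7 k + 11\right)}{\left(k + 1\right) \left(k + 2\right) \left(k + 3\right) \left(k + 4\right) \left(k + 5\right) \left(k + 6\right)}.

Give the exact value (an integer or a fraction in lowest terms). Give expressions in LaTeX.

Σ = 1041/70720

The ratio is (k + 1)*(7*k + (k + 1)**2 + 18)/((k + 7)*(k**2 + 7*k + 11)).
Gosper form: A/B · C(k+1)/C(k) with A=k + 1, B=k + 7, C=k**2 + 7*k + 11.
Set up (k + 1)·f(k+1) − (k + 6)·f(k) − (k**2 + 7*k + 11) = 0.
Degrees (1,1,2) ⇒ d ≤ 5.
Solving with deg f ≤ 5: f(k) = k*(k + 2)*(k + 4)*(k**2 + 9*k + 23)/45.
R(k) = B(k−1)·f(k)/C(k) = k*(k + 2)*(k + 4)*(k + 6)*(k**2 + 9*k + 23)/(45*(k**2 + 7*k + 11)); s_k = R·t_k = k*(k**2 + 9*k + 23)/(5*(k**3 + 9*k**2 + 23*k + 15)).
Check: Δs_k = 9*(k**2 + 7*k + 11)/(k**6 + 21*k**5 + 175*k**4 + 735*k**3 + 1624*k**2 + 1764*k + 720). ✓
Evaluate s at k=12 and k=3: 44/221 and 59/320; difference 1041/70720.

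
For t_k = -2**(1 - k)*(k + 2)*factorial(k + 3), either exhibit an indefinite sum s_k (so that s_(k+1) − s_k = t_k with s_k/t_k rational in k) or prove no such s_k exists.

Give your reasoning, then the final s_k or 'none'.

t_(k+1)/t_k = (k + 3)*(k + 4)/(2*(k + 2)).
Take A(k)=k/2 + 2, B(k)=1, C(k)=k + 2.
Solve (k/2 + 2)·f(k+1) − (1)·f(k) = k + 2.
d = 0 from the (1,0,1) case.
Coefficient equations give f(k) = 2.
R(k) = B(k−1)·f(k)/C(k) = 2/(k + 2); s_k = R·t_k = -2**(2 - k)*factorial(k + 3).
Verify: -2**(1 - k)*(k + 2)*factorial(k + 3) matches t_k.

s_k = -2**(2 - k)*factorial(k + 3)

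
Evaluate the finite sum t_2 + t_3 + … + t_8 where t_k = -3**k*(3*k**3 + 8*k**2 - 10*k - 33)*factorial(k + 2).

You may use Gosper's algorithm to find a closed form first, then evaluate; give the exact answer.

t_(k+1)/t_k = 3*(3*k**4 + 26*k**3 + 66*k**2 + 13*k - 96)/(3*k**3 + 8*k**2 - 10*k - 33).
Normal form (A,B,C) = (3*k + 9, 1, k**3 + 8*k**2/3 - 10*k/3 - 11).
f must satisfy (3*k + 9)·f(k+1) − (1)·f(k) = k**3 + 8*k**2/3 - 10*k/3 - 11.
From deg A=1, deg B=0, deg C=3: d=2.
Solve for f: f(k) = (k - 3)*(k + 1)/3 (degree 2 ≤ 2).
Then R = B(k−1)f/C = (k - 3)*(k + 1)/(3*k**3 + 8*k**2 - 10*k - 33), so s_k = R(k)·t_k = -3**k*(k - 3)*(k + 1)*factorial(k + 2).
s_(k+1) − s_k = -3**k*(3*k**3 + 8*k**2 - 10*k - 33)*factorial(k + 2) = t_k.
Evaluate s at k=9 and k=2: -47140942464000 and 648; difference -47140942464648.

Σ = -47140942464648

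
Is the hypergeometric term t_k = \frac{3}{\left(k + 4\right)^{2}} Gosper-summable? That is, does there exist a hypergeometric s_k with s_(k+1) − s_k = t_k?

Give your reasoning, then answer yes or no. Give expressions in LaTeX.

No; the coefficient equations for f are inconsistent.

The ratio is (k + 4)**2/(k + 5)**2.
A = k**2 + 8*k + 16, B = k**2 + 10*k + 25, C = 1.
Need (k**2 + 8*k + 16)·f(k+1) − (k**2 + 8*k + 16)·f(k) = 1.
deg f ≤ 0 (via 2,2,0).
Write f(k) = c0. Then LHS − RHS = -1, requiring -1 = 0: contradictory. No certificate.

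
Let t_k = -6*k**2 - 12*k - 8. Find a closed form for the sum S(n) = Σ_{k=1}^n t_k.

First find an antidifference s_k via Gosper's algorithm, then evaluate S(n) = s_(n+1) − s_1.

Step 1: r(k) = (3*k**2 + 12*k + 13)/(3*k**2 + 6*k + 4).
Factor: A=1; B=1; C=k**2 + 2*k + 4/3.
Need (1)·f(k+1) − (1)·f(k) = k**2 + 2*k + 4/3.
Bound: deg f ≤ 3.
A polynomial solution: f(k) = k*(2*k**2 + 3*k + 3)/6.
Get s_k = R·t_k = k*(-2*k**2 - 3*k - 3) with R(k) = B(k−1)f(k)/C(k) = k*(2*k**2 + 3*k + 3)/(2*(3*k**2 + 6*k + 4)).
s_(k+1) − s_k = -6*k**2 - 12*k - 8 = t_k.
Σ_(k=1)^n t_k = s_(n+1) − s_(1) = (-2*n**3 - 9*n**2 - 15*n - 8) − (-8), i.e. n*(-2*n**2 - 9*n - 15).

S(n) = n*(-2*n**2 - 9*n - 15)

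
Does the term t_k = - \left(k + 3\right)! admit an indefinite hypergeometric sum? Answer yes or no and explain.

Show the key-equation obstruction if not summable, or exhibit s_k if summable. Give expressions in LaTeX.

No. Not Gosper-summable.

r(k) = k + 4 after simplifying.
A = k + 4, B = 1, C = 1.
Set up (k + 4)·f(k+1) − (1)·f(k) − (1) = 0.
deg f ≤ -1 (via 1,0,0).
Bound -1 < 0, so the key equation has no polynomial solution.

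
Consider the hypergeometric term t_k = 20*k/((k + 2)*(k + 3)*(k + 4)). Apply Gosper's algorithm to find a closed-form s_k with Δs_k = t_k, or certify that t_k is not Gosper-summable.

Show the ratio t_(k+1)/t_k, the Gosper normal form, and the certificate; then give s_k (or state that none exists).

s_k = 10*k*(k - 1)/(3*(k + 2)*(k + 3))

Compute t_(k+1)/t_k: get (k + 1)*(k + 2)/(k*(k + 5)).
Normal form (A,B,C) = (k + 2, k + 5, k).
f must satisfy (k + 2)·f(k+1) − (k + 4)·f(k) = k.
From deg A=1, deg B=1, deg C=1: d=2.
A polynomial solution: f(k) = k*(k - 1)/6.
Get s_k = R·t_k = 10*k*(k - 1)/(3*(k + 2)*(k + 3)) with R(k) = B(k−1)f(k)/C(k) = (k - 1)*(k + 4)/6.
s_(k+1) − s_k = 20*k/(k**3 + 9*k**2 + 26*k + 24) = t_k.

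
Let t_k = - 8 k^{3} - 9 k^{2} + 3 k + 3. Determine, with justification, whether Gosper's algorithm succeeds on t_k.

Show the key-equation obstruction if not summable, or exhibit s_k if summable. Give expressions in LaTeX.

Yes. s_k = k^{2} \left(- 2 k^{2} + k + 4\right).

Step 1: r(k) = (8*k**3 + 33*k**2 + 39*k + 11)/(8*k**3 + 9*k**2 - 3*k - 3).
Take A(k)=1, B(k)=1, C(k)=k**3 + 9*k**2/8 - 3*k/8 - 3/8.
Key eq: (1)·f(k+1) = (1)·f(k) + (k**3 + 9*k**2/8 - 3*k/8 - 3/8).
From deg A=0, deg B=0, deg C=3: d=4.
Solve for f: f(k) = k**2*(2*k**2 - k - 4)/8 (degree 4 ≤ 4).
Get s_k = R·t_k = k**2*(-2*k**2 + k + 4) with R(k) = B(k−1)f(k)/C(k) = k**2*(2*k**2 - k - 4)/(8*k**3 + 9*k**2 - 3*k - 3).
Δs = -8*k**3 - 9*k**2 + 3*k + 3, as required.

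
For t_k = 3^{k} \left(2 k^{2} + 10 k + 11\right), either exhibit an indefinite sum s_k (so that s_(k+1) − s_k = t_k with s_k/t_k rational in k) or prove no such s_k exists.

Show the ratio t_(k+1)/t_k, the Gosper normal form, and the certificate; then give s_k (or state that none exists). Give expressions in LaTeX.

s_k = 3^{k} \left(k^{2} + 2 k + 1\right)

Compute t_(k+1)/t_k: get 3*(2*k**2 + 14*k + 23)/(2*k**2 + 10*k + 11).
Normal form (A,B,C) = (3, 1, k**2 + 5*k + 11/2).
Set up (3)·f(k+1) − (1)·f(k) − (k**2 + 5*k + 11/2) = 0.
Degrees (0,0,2) ⇒ d ≤ 2.
A polynomial solution: f(k) = (k + 1)**2/2.
R(k) = B(k−1)·f(k)/C(k) = (k + 1)**2/(2*k**2 + 10*k + 11); s_k = R·t_k = 3**k*(k**2 + 2*k + 1).
Δs = 3**k*(2*k**2 + 10*k + 11), as required.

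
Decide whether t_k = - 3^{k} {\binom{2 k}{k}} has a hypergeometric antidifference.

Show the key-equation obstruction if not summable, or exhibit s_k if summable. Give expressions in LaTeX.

No — t_k has no hypergeometric antidifference.

Ratio r(k) = 6*(2*k + 1)/(k + 1).
Take A(k)=12*k + 6, B(k)=k + 1, C(k)=1.
Key eq: (12*k + 6)·f(k+1) = (k)·f(k) + (1).
d = -1 from the (1,1,0) case.
Negative degree bound (-1): no f exists, t_k not Gosper-summable.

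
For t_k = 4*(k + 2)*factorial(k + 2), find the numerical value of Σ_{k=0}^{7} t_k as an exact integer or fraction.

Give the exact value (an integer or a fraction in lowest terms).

The ratio is (k + 3)**2/(k + 2).
Normal form (A,B,C) = (k + 3, 1, k + 2).
Solve (k + 3)·f(k+1) − (1)·f(k) = k + 2.
From deg A=1, deg B=0, deg C=1: d=0.
Solving with deg f ≤ 0: f(k) = 1.
Then R = B(k−1)f/C = 1/(k + 2), so s_k = R(k)·t_k = 4*factorial(k + 2).
s_(k+1) − s_k = 4*(k + 2)*factorial(k + 2) = t_k.
Telescoping: Σ = s_(8) − s_(0) = 14515200 − (8) = 14515192.

Σ = 14515192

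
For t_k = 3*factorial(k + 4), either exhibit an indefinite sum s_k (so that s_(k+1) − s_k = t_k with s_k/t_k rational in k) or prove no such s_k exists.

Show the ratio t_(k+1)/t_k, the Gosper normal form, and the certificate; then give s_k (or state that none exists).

The ratio is k + 5.
So A=k + 5 and B=1, with C=1.
Key eq: (k + 5)·f(k+1) = (1)·f(k) + (1).
deg f ≤ -1 (via 1,0,0).
deg f ≤ -1 is impossible — no certificate.

no hypergeometric antidifference exists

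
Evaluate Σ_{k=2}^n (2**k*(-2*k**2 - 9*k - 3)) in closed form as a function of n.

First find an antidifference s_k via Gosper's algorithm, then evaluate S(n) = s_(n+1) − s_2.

S(n) = -4*2**n*n**2 - 10*2**n*n + 28

t_(k+1)/t_k = 2*(2*k**2 + 13*k + 14)/(2*k**2 + 9*k + 3).
Take A(k)=2, B(k)=1, C(k)=k**2 + 9*k/2 + 3/2.
Need (2)·f(k+1) − (1)·f(k) = k**2 + 9*k/2 + 3/2.
Degrees (0,0,2) ⇒ d ≤ 2.
Match coefficients ⇒ f(k) = (k - 1)*(2*k + 3)/2.
R(k) = B(k−1)·f(k)/C(k) = (k - 1)*(2*k + 3)/(2*k**2 + 9*k + 3); s_k = R·t_k = 2**k*(-2*k**2 - k + 3).
Verify: 2**k*(-2*k**2 - 9*k - 3) matches t_k.
Σ_(k=2)^n t_k = s_(n+1) − s_(2) = (2**(n + 1)*n*(-2*n - 5)) − (-28), i.e. -4*2**n*n**2 - 10*2**n*n + 28.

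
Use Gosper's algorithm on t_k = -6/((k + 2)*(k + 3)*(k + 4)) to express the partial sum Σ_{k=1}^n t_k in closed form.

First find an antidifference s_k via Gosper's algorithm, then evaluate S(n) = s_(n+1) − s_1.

S(n) = n*(-n - 7)/(4*(n**2 + 7*n + 12))

The ratio is (k + 2)/(k + 5).
Take A(k)=k + 2, B(k)=k + 5, C(k)=1.
f must satisfy (k + 2)·f(k+1) − (k + 4)·f(k) = 1.
deg f ≤ 2 (via 1,1,0).
Solving with deg f ≤ 2: f(k) = k*(k + 5)/12.
R(k) = B(k−1)·f(k)/C(k) = k*(k + 4)*(k + 5)/12; s_k = R·t_k = k*(-k - 5)/(2*(k + 2)*(k + 3)).
Check: Δs_k = -6/(k**3 + 9*k**2 + 26*k + 24). ✓
Telescope: S(n) = s_(n+1) − s_(1) = (-n**2 - 7*n - 6)/(2*(n**2 + 7*n + 12)) − (-1/4) = n*(-n - 7)/(4*(n**2 + 7*n + 12)).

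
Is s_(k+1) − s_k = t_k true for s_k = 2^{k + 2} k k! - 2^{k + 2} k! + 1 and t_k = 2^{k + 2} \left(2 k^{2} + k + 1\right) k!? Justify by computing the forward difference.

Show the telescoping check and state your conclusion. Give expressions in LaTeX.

Valid: the claim telescopes to t_k.

s_(k+1) = 2**(k + 3)*k**2*factorial(k) + 2**(k + 3)*k*factorial(k) + 1
s_(k+1) − s_k = 2**(k + 2)*(2*k**2 + k + 1)*factorial(k)
(s_(k+1) − s_k) − t_k = 0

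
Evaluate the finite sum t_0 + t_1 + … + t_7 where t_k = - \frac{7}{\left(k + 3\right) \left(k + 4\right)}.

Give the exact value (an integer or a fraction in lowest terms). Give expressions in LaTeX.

Step 1: r(k) = (k + 3)/(k + 5).
Normal form (A,B,C) = (k + 3, k + 5, 1).
f must satisfy (k + 3)·f(k+1) − (k + 4)·f(k) = 1.
Degrees (1,1,0) ⇒ d ≤ 1.
A polynomial solution: f(k) = k/3.
Get s_k = R·t_k = -7*k/(3*k + 9) with R(k) = B(k−1)f(k)/C(k) = k*(k + 4)/3.
Check: Δs_k = -7/(k**2 + 7*k + 12). ✓
Evaluate s at k=8 and k=0: -56/33 and 0; difference -56/33.

Σ = -56/33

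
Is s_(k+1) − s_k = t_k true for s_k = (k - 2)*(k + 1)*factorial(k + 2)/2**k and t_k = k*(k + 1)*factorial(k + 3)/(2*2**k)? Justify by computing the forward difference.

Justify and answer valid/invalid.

s_(k+1) = (k - 1)*(k + 2)*factorial(k + 3)/(2*2**k)
s_(k+1) − s_k = (k**3 + 2*k**2 + 3*k - 2)*factorial(k + 2)/(2*2**k)
(s_(k+1) − s_k) − t_k = -(k**2 + 1)*factorial(k + 2)/2**k

Invalid: residual -(k**2 + 1)*factorial(k + 2)/2**k ≠ 0.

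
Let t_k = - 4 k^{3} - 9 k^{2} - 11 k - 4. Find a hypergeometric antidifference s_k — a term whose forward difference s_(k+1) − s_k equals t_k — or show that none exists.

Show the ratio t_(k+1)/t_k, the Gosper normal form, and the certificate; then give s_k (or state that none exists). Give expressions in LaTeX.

Ratio r(k) = (4*k**3 + 21*k**2 + 41*k + 28)/(4*k**3 + 9*k**2 + 11*k + 4).
Take A(k)=1, B(k)=1, C(k)=k**3 + 9*k**2/4 + 11*k/4 + 1.
Set up (1)·f(k+1) − (1)·f(k) − (k**3 + 9*k**2/4 + 11*k/4 + 1) = 0.
Bound: deg f ≤ 4.
Coefficient equations give f(k) = k**2*(k**2 + k + 2)/4.
R(k) = B(k−1)·f(k)/C(k) = k**2*(k**2 + k + 2)/(4*k**3 + 9*k**2 + 11*k + 4); s_k = R·t_k = k**2*(-k**2 - k - 2).
Δs = -4*k**3 - 9*k**2 - 11*k - 4, as required.

s_k = k^{2} \left(- k^{2} - k - 2\right)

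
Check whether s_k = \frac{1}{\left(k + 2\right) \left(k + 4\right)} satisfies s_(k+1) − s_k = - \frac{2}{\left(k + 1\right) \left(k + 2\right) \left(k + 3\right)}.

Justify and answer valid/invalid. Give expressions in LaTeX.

Invalid: residual \frac{3 \left(3 k + 11\right)}{k^{5} + 15 k^{4} + 85 k^{3} + 225 k^{2} + 274 k + 120} ≠ 0.

s_(k+1) = 1/((k + 3)*(k + 5))
s_(k+1) − s_k = (-2*k - 7)/(k**4 + 14*k**3 + 71*k**2 + 154*k + 120)
(s_(k+1) − s_k) − t_k = 3*(3*k + 11)/(k**5 + 15*k**4 + 85*k**3 + 225*k**2 + 274*k + 120)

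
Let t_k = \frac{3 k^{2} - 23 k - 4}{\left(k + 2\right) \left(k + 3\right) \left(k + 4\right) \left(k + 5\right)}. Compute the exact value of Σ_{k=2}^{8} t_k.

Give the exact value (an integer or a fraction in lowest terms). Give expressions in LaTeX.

t_(k+1)/t_k = (k + 2)*(23*k - 3*(k + 1)**2 + 27)/((k + 6)*(-3*k**2 + 23*k + 4)).
Normal form (A,B,C) = (k + 2, k + 6, k**2 - 23*k/3 - 4/3).
Solve (k + 2)·f(k+1) − (k + 5)·f(k) = k**2 - 23*k/3 - 4/3.
Degrees (1,1,2) ⇒ d ≤ 3.
A polynomial solution: f(k) = -k*(k**2 + 45*k - 22)/36.
Certificate R = B(k−1)f/C = -k*(k + 5)*(k**2 + 45*k - 22)/(12*(3*k**2 - 23*k - 4)) gives s_k = k*(-k**2 - 45*k + 22)/(12*(k + 2)*(k + 3)*(k + 4)).
Δs = (3*k**2 - 23*k - 4)/(k**4 + 14*k**3 + 71*k**2 + 154*k + 120), as required.
Telescoping: Σ = s_(9) − s_(2) = -29/143 − (-1/10) = -147/1430.

Σ = -147/1430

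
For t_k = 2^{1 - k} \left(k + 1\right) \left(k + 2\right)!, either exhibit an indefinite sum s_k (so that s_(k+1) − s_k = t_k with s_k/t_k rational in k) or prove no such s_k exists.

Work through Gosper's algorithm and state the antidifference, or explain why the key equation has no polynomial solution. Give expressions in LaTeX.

s_k = 2^{2 - k} \left(k + 2\right)!

The ratio is (k + 2)*(k + 3)/(2*(k + 1)).
Take A(k)=k/2 + 3/2, B(k)=1, C(k)=k + 1.
Need (k/2 + 3/2)·f(k+1) − (1)·f(k) = k + 1.
From deg A=1, deg B=0, deg C=1: d=0.
Solving with deg f ≤ 0: f(k) = 2.
So s_k = (B(k−1)f/C)·t_k = (2/(k + 1))·t_k = 2**(2 - k)*factorial(k + 2).
Check: Δs_k = 2**(1 - k)*(k + 1)*factorial(k + 2). ✓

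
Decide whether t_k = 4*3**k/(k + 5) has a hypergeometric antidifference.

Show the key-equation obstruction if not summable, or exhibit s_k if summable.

No; the degree bound rules out any f.

t_(k+1)/t_k = 3*(k + 5)/(k + 6).
Gosper form: A/B · C(k+1)/C(k) with A=3*k + 15, B=k + 6, C=1.
f must satisfy (3*k + 15)·f(k+1) − (k + 5)·f(k) = 1.
deg f ≤ -1 (via 1,1,0).
deg f ≤ -1 is impossible — no certificate.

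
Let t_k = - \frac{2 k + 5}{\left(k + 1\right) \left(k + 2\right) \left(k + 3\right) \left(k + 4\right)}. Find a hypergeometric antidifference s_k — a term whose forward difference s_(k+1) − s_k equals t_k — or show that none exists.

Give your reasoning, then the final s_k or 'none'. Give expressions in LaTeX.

Compute t_(k+1)/t_k: get (k + 1)*(2*k + 7)/((k + 5)*(2*k + 5)).
Normal form (A,B,C) = (k + 1, k + 5, k + 5/2).
Solve (k + 1)·f(k+1) − (k + 4)·f(k) = k + 5/2.
From deg A=1, deg B=1, deg C=1: d=3.
Coefficient equations give f(k) = k*(k + 2)*(k + 4)/6.
Get s_k = R·t_k = k*(-k - 4)/(3*(k**2 + 4*k + 3)) with R(k) = B(k−1)f(k)/C(k) = k*(k + 2)*(k + 4)**2/(3*(2*k + 5)).
s_(k+1) − s_k = (-2*k - 5)/(k**4 + 10*k**3 + 35*k**2 + 50*k + 24) = t_k.

s_k = \frac{k \left(- k - 4\right)}{3 \left(k^{2} + 4 k + 3\right)}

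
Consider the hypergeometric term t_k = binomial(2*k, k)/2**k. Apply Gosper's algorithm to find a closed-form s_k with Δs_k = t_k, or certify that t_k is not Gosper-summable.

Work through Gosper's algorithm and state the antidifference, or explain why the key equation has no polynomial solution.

Step 1: r(k) = (2*k + 1)/(k + 1).
Normal form (A,B,C) = (2*k + 1, k + 1, 1).
Set up (2*k + 1)·f(k+1) − (k)·f(k) − (1) = 0.
d = -1 from the (1,1,0) case.
Negative degree bound (-1): no f exists, t_k not Gosper-summable.

not Gosper-summable; s_k does not exist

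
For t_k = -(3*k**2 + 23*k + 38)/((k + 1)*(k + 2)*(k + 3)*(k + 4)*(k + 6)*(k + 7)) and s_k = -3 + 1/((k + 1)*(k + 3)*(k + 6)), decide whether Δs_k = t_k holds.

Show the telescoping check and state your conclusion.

Valid: the claim telescopes to t_k.

s_(k+1) = -3 + 1/((k + 2)*(k + 4)*(k + 7))
s_(k+1) − s_k = 1/((k + 2)*(k + 4)*(k + 7)) - 1/((k + 1)*(k + 3)*(k + 6))
(s_(k+1) − s_k) − t_k = 0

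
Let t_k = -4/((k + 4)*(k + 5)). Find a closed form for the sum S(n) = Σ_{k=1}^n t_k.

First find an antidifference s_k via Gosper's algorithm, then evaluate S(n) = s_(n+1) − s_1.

S(n) = -4*n/(5*n + 25)

r(k) = (k + 4)/(k + 6) after simplifying.
So A=k + 4 and B=k + 6, with C=1.
Need (k + 4)·f(k+1) − (k + 5)·f(k) = 1.
Bound: deg f ≤ 1.
A polynomial solution: f(k) = k/4.
Certificate R = B(k−1)f/C = k*(k + 5)/4 gives s_k = -k/(k + 4).
Check: Δs_k = -4/(k**2 + 9*k + 20). ✓
Σ_(k=1)^n t_k = s_(n+1) − s_(1) = ((-n - 1)/(n + 5)) − (-1/5), i.e. -4*n/(5*n + 25).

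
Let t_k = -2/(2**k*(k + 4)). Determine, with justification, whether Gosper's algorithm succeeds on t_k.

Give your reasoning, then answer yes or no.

r(k) = (k + 4)/(2*(k + 5)) after simplifying.
Gosper form: A/B · C(k+1)/C(k) with A=k/2 + 2, B=k + 5, C=1.
Set up (k/2 + 2)·f(k+1) − (k + 4)·f(k) − (1) = 0.
Degrees (1,1,0) ⇒ d ≤ -1.
Negative degree bound (-1): no f exists, t_k not Gosper-summable.

No; the degree bound rules out any f.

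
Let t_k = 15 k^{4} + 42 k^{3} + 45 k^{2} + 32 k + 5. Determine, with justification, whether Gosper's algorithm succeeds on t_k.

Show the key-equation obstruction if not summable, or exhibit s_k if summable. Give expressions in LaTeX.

The ratio is (15*k**4 + 102*k**3 + 261*k**2 + 308*k + 139)/(15*k**4 + 42*k**3 + 45*k**2 + 32*k + 5).
Take A(k)=1, B(k)=1, C(k)=k**4 + 14*k**3/5 + 3*k**2 + 32*k/15 + 1/3.
Key eq: (1)·f(k+1) = (1)·f(k) + (k**4 + 14*k**3/5 + 3*k**2 + 32*k/15 + 1/3).
Bound: deg f ≤ 5.
Solving with deg f ≤ 5: f(k) = k*(3*k**4 + 3*k**3 - k**2 + 4*k - 4)/15.
R(k) = B(k−1)·f(k)/C(k) = k*(3*k**4 + 3*k**3 - k**2 + 4*k - 4)/(15*k**4 + 42*k**3 + 45*k**2 + 32*k + 5); s_k = R·t_k = k*(3*k**4 + 3*k**3 - k**2 + 4*k - 4).
Verify: 15*k**4 + 42*k**3 + 45*k**2 + 32*k + 5 matches t_k.

Yes. s_k = k \left(3 k^{4} + 3 k^{3} - k^{2} + 4 k - 4\right).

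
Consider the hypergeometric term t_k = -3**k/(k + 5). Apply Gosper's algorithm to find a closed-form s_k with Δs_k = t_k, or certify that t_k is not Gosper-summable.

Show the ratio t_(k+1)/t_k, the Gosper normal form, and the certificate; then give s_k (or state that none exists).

Step 1: r(k) = 3*(k + 5)/(k + 6).
Take A(k)=3*k + 15, B(k)=k + 6, C(k)=1.
f must satisfy (3*k + 15)·f(k+1) − (k + 5)·f(k) = 1.
Bound: deg f ≤ -1.
d = -1 < 0 ⇒ no nonzero polynomial f; not summable.

not Gosper-summable; s_k does not exist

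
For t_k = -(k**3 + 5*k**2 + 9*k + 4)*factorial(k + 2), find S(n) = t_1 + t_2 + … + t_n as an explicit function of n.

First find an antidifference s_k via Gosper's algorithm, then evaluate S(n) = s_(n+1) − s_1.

r(k) = (k**4 + 11*k**3 + 46*k**2 + 85*k + 57)/(k**3 + 5*k**2 + 9*k + 4) after simplifying.
Factor: A=k + 3; B=1; C=k**3 + 5*k**2 + 9*k + 4.
f must satisfy (k + 3)·f(k+1) − (1)·f(k) = k**3 + 5*k**2 + 9*k + 4.
Degrees (1,0,3) ⇒ d ≤ 2.
Solve for f: f(k) = k**2 + k - 1 (degree 2 ≤ 2).
So s_k = (B(k−1)f/C)·t_k = ((k**2 + k - 1)/(k**3 + 5*k**2 + 9*k + 4))·t_k = -(k**2 + k - 1)*factorial(k + 2).
Check: Δs_k = -(k**3 + 5*k**2 + 9*k + 4)*factorial(k + 2). ✓
s_(n+1) = -(n**2 + 3*n + 1)*factorial(n + 3) and s_(1) = -6, so S(n) = -n**2*factorial(n + 3) - 3*n*factorial(n + 3) - factorial(n + 3) + 6.

S(n) = -n**2*factorial(n + 3) - 3*n*factorial(n + 3) - factorial(n + 3) + 6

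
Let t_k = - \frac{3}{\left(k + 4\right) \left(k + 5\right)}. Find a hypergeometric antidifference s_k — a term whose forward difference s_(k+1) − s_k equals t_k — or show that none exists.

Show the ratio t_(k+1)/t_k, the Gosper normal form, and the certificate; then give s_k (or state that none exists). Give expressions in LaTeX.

s_k = - \frac{3 k}{4 k + 16}

Compute t_(k+1)/t_k: get (k + 4)/(k + 6).
Take A(k)=k + 4, B(k)=k + 6, C(k)=1.
Set up (k + 4)·f(k+1) − (k + 5)·f(k) − (1) = 0.
Bound: deg f ≤ 1.
Match coefficients ⇒ f(k) = k/4.
Then R = B(k−1)f/C = k*(k + 5)/4, so s_k = R(k)·t_k = -3*k/(4*k + 16).
Δs = -3/(k**2 + 9*k + 20), as required.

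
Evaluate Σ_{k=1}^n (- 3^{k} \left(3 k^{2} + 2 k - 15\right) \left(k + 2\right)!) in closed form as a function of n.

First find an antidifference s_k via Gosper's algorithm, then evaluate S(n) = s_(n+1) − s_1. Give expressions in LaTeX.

S(n) = - 3 \cdot 3^{n} n \left(n + 3\right)! + 6 \cdot 3^{n} \left(n + 3\right)! - 36

The ratio is 3*(3*k**3 + 17*k**2 + 14*k - 30)/(3*k**2 + 2*k - 15).
Take A(k)=3*k + 9, B(k)=1, C(k)=k**2 + 2*k/3 - 5.
Need (3*k + 9)·f(k+1) − (1)·f(k) = k**2 + 2*k/3 - 5.
Bound: deg f ≤ 1.
Coefficient equations give f(k) = (k - 3)/3.
Then R = B(k−1)f/C = (k - 3)/(3*k**2 + 2*k - 15), so s_k = R(k)·t_k = -3**k*(k - 3)*factorial(k + 2).
Verify: -3**k*(3*k**2 + 2*k - 15)*factorial(k + 2) matches t_k.
s_(n+1) = -3**(n + 1)*(n - 2)*factorial(n + 3) and s_(1) = 36, so S(n) = -3*3**n*n*factorial(n + 3) + 6*3**n*factorial(n + 3) - 36.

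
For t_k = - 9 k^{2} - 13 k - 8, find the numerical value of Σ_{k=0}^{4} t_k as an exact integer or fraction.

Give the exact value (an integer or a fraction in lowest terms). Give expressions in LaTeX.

Σ = -440

Compute t_(k+1)/t_k: get (9*k**2 + 31*k + 30)/(9*k**2 + 13*k + 8).
A = 1, B = 1, C = k**2 + 13*k/9 + 8/9.
Need (1)·f(k+1) − (1)·f(k) = k**2 + 13*k/9 + 8/9.
d = 3 from the (0,0,2) case.
Coefficient equations give f(k) = k*(3*k**2 + 2*k + 3)/9.
Then R = B(k−1)f/C = k*(3*k**2 + 2*k + 3)/(9*k**2 + 13*k + 8), so s_k = R(k)·t_k = k*(-3*k**2 - 2*k - 3).
Verify: -9*k**2 - 13*k - 8 matches t_k.
Telescoping: Σ = s_(5) − s_(0) = -440 − (0) = -440.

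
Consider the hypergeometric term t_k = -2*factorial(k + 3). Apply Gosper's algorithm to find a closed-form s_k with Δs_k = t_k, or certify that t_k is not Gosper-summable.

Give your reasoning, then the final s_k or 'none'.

The ratio is k + 4.
A = k + 4, B = 1, C = 1.
Need (k + 4)·f(k+1) − (1)·f(k) = 1.
d = -1 from the (1,0,0) case.
Negative degree bound (-1): no f exists, t_k not Gosper-summable.

none — t_k is not Gosper-summable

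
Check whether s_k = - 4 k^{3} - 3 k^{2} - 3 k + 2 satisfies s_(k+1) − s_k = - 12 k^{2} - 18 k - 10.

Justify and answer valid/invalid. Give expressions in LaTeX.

valid (s_(k+1) − s_k reduces to t_k)

s_(k+1) = -4*k**3 - 15*k**2 - 21*k - 8
s_(k+1) − s_k = -12*k**2 - 18*k - 10
(s_(k+1) − s_k) − t_k = 0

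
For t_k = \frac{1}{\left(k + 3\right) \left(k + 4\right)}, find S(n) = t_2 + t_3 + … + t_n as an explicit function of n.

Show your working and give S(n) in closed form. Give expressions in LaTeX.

Step 1: r(k) = (k + 3)/(k + 5).
Take A(k)=k + 3, B(k)=k + 5, C(k)=1.
Key eq: (k + 3)·f(k+1) = (k + 4)·f(k) + (1).
d = 1 from the (1,1,0) case.
Solve for f: f(k) = k/3 (degree 1 ≤ 1).
R(k) = B(k−1)·f(k)/C(k) = k*(k + 4)/3; s_k = R·t_k = k/(3*(k + 3)).
s_(k+1) − s_k = 1/(k**2 + 7*k + 12) = t_k.
s_(n+1) = (n + 1)/(3*(n + 4)) and s_(2) = 2/15, so S(n) = (n - 1)/(5*(n + 4)).

S(n) = \frac{n - 1}{5 \left(n + 4\right)}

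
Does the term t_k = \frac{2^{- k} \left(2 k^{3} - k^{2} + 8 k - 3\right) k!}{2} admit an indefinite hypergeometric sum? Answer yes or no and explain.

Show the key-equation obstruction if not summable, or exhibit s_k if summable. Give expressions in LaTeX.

Step 1: r(k) = (k + 1)*(8*k + 2*(k + 1)**3 - (k + 1)**2 + 5)/(2*(2*k**3 - k**2 + 8*k - 3)).
Gosper form: A/B · C(k+1)/C(k) with A=k/2 + 1/2, B=1, C=k**3 - k**2/2 + 4*k - 3/2.
Need (k/2 + 1/2)·f(k+1) − (1)·f(k) = k**3 - k**2/2 + 4*k - 3/2.
Bound: deg f ≤ 2.
Solving with deg f ≤ 2: f(k) = 2*k**2 - 3*k + 2.
So s_k = (B(k−1)f/C)·t_k = (2*(2*k**2 - 3*k + 2)/(2*k**3 - k**2 + 8*k - 3))·t_k = (2*k**2 - 3*k + 2)*factorial(k)/2**k.
s_(k+1) − s_k = (2*k**3 - k**2 + 8*k - 3)*factorial(k)/(2*2**k) = t_k.

Yes. s_k = 2^{- k} \left(2 k^{2} - 3 k + 2\right) k!.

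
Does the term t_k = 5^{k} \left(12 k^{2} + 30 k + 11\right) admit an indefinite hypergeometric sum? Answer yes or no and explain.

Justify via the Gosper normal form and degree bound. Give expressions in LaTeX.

Yes. s_k = 5^{k} \left(3 k^{2} - 1\right).

Ratio r(k) = 5*(12*k**2 + 54*k + 53)/(12*k**2 + 30*k + 11).
So A=5 and B=1, with C=k**2 + 5*k/2 + 11/12.
Key eq: (5)·f(k+1) = (1)·f(k) + (k**2 + 5*k/2 + 11/12).
Degrees (0,0,2) ⇒ d ≤ 2.
Solve for f: f(k) = (3*k**2 - 1)/12 (degree 2 ≤ 2).
Get s_k = R·t_k = 5**k*(3*k**2 - 1) with R(k) = B(k−1)f(k)/C(k) = (3*k**2 - 1)/(12*k**2 + 30*k + 11).
Verify: 5**k*(12*k**2 + 30*k + 11) matches t_k.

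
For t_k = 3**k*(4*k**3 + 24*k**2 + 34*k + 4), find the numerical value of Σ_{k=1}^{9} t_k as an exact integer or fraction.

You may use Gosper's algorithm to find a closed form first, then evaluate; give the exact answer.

Step 1: r(k) = 3*(2*k**3 + 18*k**2 + 47*k + 33)/(2*k**3 + 12*k**2 + 17*k + 2).
Take A(k)=3, B(k)=1, C(k)=k**3 + 6*k**2 + 17*k/2 + 1.
Need (3)·f(k+1) − (1)·f(k) = k**3 + 6*k**2 + 17*k/2 + 1.
d = 3 from the (0,0,3) case.
Match coefficients ⇒ f(k) = (k - 1)*(2*k**2 + 5*k + 4)/4.
Certificate R = B(k−1)f/C = (k - 1)*(2*k**2 + 5*k + 4)/(2*(k + 2)*(2*k**2 + 8*k + 1)) gives s_k = 3**k*(2*k**3 + 3*k**2 - k - 4).
Verify: 3**k*(4*k**3 + 24*k**2 + 34*k + 4) matches t_k.
Σ_(k=1)^(9) t_k = s_(10) − s_(1) = 134986014 − (0) = 134986014.

Σ = 134986014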